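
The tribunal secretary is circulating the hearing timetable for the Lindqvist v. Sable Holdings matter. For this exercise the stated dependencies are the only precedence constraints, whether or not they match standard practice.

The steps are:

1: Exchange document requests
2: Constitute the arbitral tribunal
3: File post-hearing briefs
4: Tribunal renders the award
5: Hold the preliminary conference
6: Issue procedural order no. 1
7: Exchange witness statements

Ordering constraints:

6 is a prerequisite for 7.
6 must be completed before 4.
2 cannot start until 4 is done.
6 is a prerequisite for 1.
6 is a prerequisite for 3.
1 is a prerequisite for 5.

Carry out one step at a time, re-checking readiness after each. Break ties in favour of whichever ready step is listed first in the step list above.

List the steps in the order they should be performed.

6 has no prerequisites → 6 first.
Ready: 1, 3, 4 and 7. 1 is listed earlier → 1.
Now 3, 4, 5 and 7 have their prerequisites met. 3 is listed earlier, so 3 next.
Ready: 4, 5 and 7. 4 is listed earlier → 4.
Now 2, 5 and 7 have their prerequisites met. 2 is listed earlier, so 2 next.
Ready: 5 and 7. 5 is listed earlier → 5.
7 is the only step now ready → 7.

6, 1, 3, 4, 2, 5, 7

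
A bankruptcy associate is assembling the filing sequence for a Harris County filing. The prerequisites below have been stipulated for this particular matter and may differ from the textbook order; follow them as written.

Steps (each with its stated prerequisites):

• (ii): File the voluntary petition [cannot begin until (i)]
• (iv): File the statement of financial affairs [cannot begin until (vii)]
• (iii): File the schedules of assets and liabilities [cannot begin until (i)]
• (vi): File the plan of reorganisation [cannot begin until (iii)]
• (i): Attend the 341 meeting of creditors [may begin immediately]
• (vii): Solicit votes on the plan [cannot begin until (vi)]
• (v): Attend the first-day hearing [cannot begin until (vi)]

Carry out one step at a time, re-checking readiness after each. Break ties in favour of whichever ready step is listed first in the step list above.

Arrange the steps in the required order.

(i) (ii) (iii) (vi) (vii) (iv) (v)

(i) has no prerequisites → (i) first.
(ii) and (iii) are both available; (ii) is listed earlier → (ii).
Next only (iii) has its prerequisites met → (iii).
(vi) needed (iii), now all done → (vi).
(vii) and (v) are both available; (vii) is listed earlier → (vii).
(iv) now also ready, so the ready set is {(iv), (v)}; (iv) is listed earlier → (iv).
(v) needed (vi), now all done → (v).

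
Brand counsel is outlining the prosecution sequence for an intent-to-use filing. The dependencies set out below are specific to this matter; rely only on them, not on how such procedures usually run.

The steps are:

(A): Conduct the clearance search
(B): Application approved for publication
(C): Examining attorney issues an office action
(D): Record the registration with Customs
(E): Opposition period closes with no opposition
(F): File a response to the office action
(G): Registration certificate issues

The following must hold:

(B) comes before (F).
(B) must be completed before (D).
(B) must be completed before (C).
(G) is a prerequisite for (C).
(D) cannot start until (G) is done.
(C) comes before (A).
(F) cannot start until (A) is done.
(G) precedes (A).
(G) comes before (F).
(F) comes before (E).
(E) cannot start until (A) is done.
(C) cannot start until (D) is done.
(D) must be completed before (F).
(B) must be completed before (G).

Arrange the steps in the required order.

(B) has no prerequisites → (B) first.
That leaves (G) as the only ready step → (G).
(D) needed (B) and (G), now all done → (D).
(C) needed (B), (D) and (G), now all done → (C).
That leaves (A) as the only ready step → (A).
(F) is the only step now ready → (F).
(E) is the only step now ready → (E).

(B) → (G) → (D) → (C) → (A) → (F) → (E)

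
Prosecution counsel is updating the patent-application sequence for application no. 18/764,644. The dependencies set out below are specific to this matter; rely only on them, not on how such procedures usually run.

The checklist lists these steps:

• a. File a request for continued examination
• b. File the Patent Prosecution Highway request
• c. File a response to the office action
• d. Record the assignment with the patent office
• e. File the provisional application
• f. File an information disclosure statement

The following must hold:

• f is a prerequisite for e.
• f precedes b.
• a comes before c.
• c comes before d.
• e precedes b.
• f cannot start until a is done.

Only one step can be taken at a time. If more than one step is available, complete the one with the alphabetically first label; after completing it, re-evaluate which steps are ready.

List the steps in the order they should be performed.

a → c → d → f → e → b

Only a has no prerequisites, so it is first.
c and f are both available; c has the earlier label → c.
d and f are both available; d has the earlier label → d.
f needed a, now all done → f.
e is the only step now ready → e.
b is the only step now ready → b.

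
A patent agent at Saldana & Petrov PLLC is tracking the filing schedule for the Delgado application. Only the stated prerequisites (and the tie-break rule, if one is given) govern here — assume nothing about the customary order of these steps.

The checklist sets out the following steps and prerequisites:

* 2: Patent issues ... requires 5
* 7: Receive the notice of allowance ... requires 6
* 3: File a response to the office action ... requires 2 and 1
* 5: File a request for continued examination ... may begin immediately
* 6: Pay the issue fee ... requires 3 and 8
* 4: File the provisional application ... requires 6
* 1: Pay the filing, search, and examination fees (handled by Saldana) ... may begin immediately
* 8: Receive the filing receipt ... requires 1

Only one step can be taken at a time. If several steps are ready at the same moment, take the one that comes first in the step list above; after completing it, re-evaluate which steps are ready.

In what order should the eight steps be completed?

5 and 1 have no prerequisites; 5 is listed earlier, so 5 is first.
2 now also ready, so the ready set is {2, 1}; 2 is listed earlier → 2.
That leaves 1 as the only ready step → 1.
3 and 8 are both available; 3 is listed earlier → 3.
8 needed 1, now all done → 8.
6 is the only step now ready → 6.
7 and 4 are both available; 7 is listed earlier → 7.
Next only 4 has its prerequisites met → 4.

5 2 1 3 8 6 7 4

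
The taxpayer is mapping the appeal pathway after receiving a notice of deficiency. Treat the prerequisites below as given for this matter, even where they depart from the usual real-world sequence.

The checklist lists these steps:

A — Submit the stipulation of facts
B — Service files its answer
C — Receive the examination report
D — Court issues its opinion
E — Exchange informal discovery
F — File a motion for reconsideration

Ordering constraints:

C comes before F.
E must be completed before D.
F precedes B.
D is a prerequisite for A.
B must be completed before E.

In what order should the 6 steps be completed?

C, F, B, E, D, A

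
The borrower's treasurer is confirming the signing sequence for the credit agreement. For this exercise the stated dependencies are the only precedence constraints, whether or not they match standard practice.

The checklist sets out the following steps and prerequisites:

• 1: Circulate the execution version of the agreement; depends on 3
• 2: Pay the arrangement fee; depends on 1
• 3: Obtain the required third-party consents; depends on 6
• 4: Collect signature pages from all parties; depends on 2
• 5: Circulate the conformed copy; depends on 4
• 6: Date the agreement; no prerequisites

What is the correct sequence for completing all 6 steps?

6 3 1 2 4 5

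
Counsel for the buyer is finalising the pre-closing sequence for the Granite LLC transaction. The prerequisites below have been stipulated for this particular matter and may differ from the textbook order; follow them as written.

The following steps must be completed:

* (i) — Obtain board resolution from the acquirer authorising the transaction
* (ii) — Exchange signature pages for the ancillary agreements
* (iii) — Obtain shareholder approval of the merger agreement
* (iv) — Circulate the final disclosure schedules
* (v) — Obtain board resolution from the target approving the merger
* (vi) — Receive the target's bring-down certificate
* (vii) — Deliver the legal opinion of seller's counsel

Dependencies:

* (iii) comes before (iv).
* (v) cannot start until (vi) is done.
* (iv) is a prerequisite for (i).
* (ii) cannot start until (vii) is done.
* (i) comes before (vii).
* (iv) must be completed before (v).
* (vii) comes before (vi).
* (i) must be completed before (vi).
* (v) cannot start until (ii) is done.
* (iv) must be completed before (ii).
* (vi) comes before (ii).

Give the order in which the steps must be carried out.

(iii) is the only step with nothing outstanding, so it goes first.
(iv) needed (iii), now all done → (iv).
(i) needed (iv), now all done → (i).
(vii) is the only step now ready → (vii).
(vi) needed (i) and (vii), now all done → (vi).
(ii) is the only step now ready → (ii).
Next only (v) has its prerequisites met → (v).

(iii) (iv) (i) (vii) (vi) (ii) (v)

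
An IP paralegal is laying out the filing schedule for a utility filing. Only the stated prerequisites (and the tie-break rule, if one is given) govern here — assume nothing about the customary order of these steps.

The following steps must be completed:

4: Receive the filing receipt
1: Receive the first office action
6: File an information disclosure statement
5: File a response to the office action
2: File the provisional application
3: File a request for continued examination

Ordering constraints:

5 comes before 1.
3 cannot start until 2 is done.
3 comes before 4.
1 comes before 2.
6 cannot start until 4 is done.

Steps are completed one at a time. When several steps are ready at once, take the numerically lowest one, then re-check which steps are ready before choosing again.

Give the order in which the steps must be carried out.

5 1 2 3 4 6

5 is the only step with nothing outstanding, so it goes first.
1 needed 5, now all done → 1.
2 needed 1, now all done → 2.
Next only 3 has its prerequisites met → 3.
That leaves 4 as the only ready step → 4.
Next only 6 has its prerequisites met → 6.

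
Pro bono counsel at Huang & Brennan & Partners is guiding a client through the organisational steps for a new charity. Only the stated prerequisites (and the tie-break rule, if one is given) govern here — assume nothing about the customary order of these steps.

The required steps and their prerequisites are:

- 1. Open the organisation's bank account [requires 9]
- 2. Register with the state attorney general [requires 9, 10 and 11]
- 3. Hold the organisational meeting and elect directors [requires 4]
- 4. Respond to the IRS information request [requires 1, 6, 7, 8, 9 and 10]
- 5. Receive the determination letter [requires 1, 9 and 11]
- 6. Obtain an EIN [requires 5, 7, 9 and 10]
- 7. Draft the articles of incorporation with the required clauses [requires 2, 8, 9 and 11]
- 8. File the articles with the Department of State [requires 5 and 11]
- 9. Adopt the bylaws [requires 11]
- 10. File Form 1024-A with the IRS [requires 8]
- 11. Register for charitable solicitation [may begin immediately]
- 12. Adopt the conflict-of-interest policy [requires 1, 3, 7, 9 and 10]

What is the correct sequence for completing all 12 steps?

11 is the only step with nothing outstanding, so it goes first.
9 is the only step now ready → 9.
1 needed 9, now all done → 1.
Next only 5 has its prerequisites met → 5.
8 is the only step now ready → 8.
That leaves 10 as the only ready step → 10.
2 is the only step now ready → 2.
That leaves 7 as the only ready step → 7.
That leaves 6 as the only ready step → 6.
Next only 4 has its prerequisites met → 4.
3 needed 4, now all done → 3.
12 needed 1, 3, 7, 9 and 10, now all done → 12.

11 9 1 5 8 10 2 7 6 4 3 12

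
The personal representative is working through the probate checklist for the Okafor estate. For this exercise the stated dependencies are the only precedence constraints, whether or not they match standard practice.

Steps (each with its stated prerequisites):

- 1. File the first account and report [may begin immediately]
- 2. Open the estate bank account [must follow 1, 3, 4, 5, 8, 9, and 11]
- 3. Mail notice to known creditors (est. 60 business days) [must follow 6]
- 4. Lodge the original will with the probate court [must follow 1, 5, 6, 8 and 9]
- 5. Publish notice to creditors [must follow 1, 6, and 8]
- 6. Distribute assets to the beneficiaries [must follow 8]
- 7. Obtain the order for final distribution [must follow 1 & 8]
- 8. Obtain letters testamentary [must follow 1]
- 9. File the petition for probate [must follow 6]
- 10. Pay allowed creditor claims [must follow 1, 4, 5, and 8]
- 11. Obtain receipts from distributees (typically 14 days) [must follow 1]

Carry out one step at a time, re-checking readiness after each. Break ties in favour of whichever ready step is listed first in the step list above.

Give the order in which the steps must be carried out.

1 is the only step with nothing outstanding, so it goes first.
Ready: 8 and 11. 8 is listed earlier → 8.
Ready: 6, 7 and 11. 6 is listed earlier → 6.
3, 5, 7, 9 and 11 are all available; 3 is listed earlier → 3.
Ready: 5, 7, 9 and 11. 5 is listed earlier → 5.
Ready: 7, 9 and 11. 7 is listed earlier → 7.
Now 9 and 11 have their prerequisites met. 9 is listed earlier, so 9 next.
4 now also ready, so the ready set is {4, 11}; 4 is listed earlier → 4.
Ready: 10 and 11. 10 is listed earlier → 10.
11 needed 1, now all done → 11.
2 needed 1, 3, 4, 5, 8, 9 and 11, now all done → 2.

1, 8, 6, 3, 5, 7, 9, 4, 10, 11, 2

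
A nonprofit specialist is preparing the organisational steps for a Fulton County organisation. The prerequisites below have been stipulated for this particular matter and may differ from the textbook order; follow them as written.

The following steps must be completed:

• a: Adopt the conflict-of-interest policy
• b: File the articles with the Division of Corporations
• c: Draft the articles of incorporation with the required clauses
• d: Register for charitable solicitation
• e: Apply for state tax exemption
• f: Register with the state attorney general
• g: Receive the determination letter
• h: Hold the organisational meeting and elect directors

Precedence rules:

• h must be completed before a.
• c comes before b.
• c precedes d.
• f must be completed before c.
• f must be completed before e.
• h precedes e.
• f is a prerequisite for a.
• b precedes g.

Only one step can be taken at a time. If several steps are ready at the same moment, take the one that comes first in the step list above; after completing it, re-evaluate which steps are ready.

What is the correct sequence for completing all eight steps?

Nothing is required for f and h. f is listed earlier → f first.
c now also ready, so the ready set is {c, h}; c is listed earlier → c.
b and d now also ready, so the ready set is {b, d, h}; b is listed earlier → b.
g now also ready, so the ready set is {d, g, h}; d is listed earlier → d.
Now g and h have their prerequisites met. g is listed earlier, so g next.
h is the only step now ready → h.
Ready: a and e. a is listed earlier → a.
e is the only step now ready → e.

f → c → b → d → g → h → a → e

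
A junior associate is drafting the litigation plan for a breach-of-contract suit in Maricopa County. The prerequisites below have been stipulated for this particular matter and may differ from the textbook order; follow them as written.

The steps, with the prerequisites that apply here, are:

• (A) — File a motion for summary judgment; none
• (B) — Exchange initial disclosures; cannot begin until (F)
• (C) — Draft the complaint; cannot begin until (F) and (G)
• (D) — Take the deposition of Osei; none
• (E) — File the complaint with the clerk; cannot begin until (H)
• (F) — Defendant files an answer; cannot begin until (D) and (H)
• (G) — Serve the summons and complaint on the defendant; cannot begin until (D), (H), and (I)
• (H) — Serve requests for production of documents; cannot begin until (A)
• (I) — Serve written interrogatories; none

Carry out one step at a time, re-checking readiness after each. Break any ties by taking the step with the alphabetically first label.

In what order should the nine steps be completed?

(A), (D), (H), (E), (F), (B), (I), (G), (C)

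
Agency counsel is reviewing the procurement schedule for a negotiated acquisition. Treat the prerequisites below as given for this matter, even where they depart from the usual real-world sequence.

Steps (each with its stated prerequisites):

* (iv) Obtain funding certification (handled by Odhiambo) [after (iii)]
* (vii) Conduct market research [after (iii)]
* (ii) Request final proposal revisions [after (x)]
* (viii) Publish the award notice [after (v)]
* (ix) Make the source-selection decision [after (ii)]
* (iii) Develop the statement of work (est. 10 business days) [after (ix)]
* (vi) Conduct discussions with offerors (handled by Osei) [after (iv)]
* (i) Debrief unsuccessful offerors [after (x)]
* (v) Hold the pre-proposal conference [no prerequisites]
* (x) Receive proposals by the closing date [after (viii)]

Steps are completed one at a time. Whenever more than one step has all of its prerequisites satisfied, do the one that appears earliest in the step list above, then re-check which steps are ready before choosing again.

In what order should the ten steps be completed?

(v) → (viii) → (x) → (ii) → (ix) → (iii) → (iv) → (vii) → (vi) → (i)

(v) is the only step with nothing outstanding, so it goes first.
(viii) needed (v), now all done → (viii).
That leaves (x) as the only ready step → (x).
Now (ii) and (i) have their prerequisites met. (ii) is listed earlier, so (ii) next.
(ix) now also ready, so the ready set is {(ix), (i)}; (ix) is listed earlier → (ix).
Ready: (iii) and (i). (iii) is listed earlier → (iii).
(iv) and (vii) now also ready, so the ready set is {(iv), (vii), (i)}; (iv) is listed earlier → (iv).
(vii), (vi) and (i) are all available; (vii) is listed earlier → (vii).
Ready: (vi) and (i). (vi) is listed earlier → (vi).
That leaves (i) as the only ready step → (i).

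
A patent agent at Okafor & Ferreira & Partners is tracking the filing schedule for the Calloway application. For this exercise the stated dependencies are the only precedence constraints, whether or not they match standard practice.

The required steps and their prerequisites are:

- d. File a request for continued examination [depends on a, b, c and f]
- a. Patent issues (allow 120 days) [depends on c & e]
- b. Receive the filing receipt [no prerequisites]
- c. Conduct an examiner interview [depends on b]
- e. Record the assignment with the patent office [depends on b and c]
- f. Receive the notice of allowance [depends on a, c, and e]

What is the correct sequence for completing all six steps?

b, c, e, a, f, d

b is the only step with nothing outstanding, so it goes first.
c needed b, now all done → c.
e needed b and c, now all done → e.
Next only a has its prerequisites met → a.
f needed a, c and e, now all done → f.
That leaves d as the only ready step → d.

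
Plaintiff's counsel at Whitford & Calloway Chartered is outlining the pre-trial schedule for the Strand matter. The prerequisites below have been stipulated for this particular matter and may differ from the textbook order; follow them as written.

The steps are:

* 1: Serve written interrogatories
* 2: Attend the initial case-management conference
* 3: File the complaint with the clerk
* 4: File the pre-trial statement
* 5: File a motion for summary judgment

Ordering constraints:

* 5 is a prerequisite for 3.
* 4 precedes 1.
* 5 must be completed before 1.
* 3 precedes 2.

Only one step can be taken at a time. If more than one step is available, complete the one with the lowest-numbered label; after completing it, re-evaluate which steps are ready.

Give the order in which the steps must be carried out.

4 and 5 have no prerequisites; 4 has the earlier label, so 4 is first.
5 is the only step now ready → 5.
Now 1 and 3 have their prerequisites met. 1 has the earlier label, so 1 next.
3 needed 5, now all done → 3.
2 needed 3, now all done → 2.

4, 5, 1, 3, 2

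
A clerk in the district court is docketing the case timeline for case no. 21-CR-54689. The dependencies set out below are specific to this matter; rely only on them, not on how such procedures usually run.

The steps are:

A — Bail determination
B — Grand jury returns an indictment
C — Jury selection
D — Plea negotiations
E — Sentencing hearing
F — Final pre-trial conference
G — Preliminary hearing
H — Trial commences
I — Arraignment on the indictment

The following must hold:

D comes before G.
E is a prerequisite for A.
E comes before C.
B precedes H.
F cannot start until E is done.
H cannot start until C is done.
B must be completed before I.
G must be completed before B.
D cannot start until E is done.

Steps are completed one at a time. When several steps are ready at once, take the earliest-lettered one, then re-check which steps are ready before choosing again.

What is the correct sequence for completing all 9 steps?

Only E has no prerequisites, so it is first.
Ready: A, C, D and F. A has the earlier label → A.
C, D and F are all available; C has the earlier label → C.
Now D and F have their prerequisites met. D has the earlier label, so D next.
G now also ready, so the ready set is {F, G}; F has the earlier label → F.
Next only G has its prerequisites met → G.
B needed G, now all done → B.
Ready: H and I. H has the earlier label → H.
I is the only step now ready → I.

E, A, C, D, F, G, B, H, I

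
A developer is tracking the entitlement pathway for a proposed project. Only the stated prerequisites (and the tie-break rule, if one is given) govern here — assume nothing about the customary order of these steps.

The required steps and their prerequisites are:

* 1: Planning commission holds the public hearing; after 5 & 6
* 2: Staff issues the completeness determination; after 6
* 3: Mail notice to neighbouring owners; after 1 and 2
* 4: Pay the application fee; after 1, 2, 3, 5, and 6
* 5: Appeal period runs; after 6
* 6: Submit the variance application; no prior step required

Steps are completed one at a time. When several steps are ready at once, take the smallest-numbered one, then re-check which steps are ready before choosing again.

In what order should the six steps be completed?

6, 2, 5, 1, 3, 4

6 is the only step with nothing outstanding, so it goes first.
2 and 5 are both available; 2 has the earlier label → 2.
That leaves 5 as the only ready step → 5.
1 needed 5 and 6, now all done → 1.
3 needed 1 and 2, now all done → 3.
That leaves 4 as the only ready step → 4.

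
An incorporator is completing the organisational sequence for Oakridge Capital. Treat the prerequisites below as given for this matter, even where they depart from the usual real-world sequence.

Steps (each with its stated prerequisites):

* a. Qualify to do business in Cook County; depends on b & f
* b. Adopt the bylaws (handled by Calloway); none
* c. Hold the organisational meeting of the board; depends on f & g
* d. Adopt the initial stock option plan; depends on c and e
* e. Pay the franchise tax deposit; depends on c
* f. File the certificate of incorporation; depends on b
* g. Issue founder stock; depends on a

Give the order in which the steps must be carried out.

b → f → a → g → c → e → d

Only b has no prerequisites, so it is first.
f needed b, now all done → f.
That leaves a as the only ready step → a.
Next only g has its prerequisites met → g.
c needed f and g, now all done → c.
e needed c, now all done → e.
d is the only step now ready → d.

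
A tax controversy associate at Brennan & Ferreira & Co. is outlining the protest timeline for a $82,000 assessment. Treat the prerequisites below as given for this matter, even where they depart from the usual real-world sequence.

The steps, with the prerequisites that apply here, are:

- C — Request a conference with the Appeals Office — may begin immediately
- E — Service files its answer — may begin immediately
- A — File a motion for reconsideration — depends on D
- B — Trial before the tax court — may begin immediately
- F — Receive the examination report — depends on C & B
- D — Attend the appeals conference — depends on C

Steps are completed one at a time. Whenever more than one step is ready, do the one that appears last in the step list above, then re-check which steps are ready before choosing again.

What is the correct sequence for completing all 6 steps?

B, E and C have no prerequisites; B is listed later, so B is first.
E and C are both available; E is listed later → E.
That leaves C as the only ready step → C.
Ready: D and F. D is listed later → D.
Now F and A have their prerequisites met. F is listed later, so F next.
A needed D, now all done → A.

B E C D F A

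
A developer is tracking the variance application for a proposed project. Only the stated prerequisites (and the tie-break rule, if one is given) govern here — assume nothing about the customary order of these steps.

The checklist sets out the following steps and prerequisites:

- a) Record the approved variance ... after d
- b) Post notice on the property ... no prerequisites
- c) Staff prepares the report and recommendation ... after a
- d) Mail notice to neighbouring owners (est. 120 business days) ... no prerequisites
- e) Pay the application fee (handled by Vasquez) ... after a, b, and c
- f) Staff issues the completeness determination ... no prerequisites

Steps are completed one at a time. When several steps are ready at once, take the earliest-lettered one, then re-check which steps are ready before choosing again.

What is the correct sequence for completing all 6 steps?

Nothing is required for b, d and f. b has the earlier label → b first.
Now d and f have their prerequisites met. d has the earlier label, so d next.
Ready: a and f. a has the earlier label → a.
c and f are both available; c has the earlier label → c.
Ready: e and f. e has the earlier label → e.
That leaves f as the only ready step → f.

b, d, a, c, e, f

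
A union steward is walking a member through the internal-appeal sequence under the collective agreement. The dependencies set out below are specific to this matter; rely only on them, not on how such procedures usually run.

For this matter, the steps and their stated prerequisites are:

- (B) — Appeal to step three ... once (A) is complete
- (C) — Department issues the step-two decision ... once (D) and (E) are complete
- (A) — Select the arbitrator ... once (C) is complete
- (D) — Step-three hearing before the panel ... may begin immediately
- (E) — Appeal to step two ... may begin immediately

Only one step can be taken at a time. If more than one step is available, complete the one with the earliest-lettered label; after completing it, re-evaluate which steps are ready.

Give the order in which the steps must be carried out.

(D), (E), (C), (A), (B)

Nothing is required for (D) and (E). (D) has the earlier label → (D) first.
(E) is the only step now ready → (E).
Next only (C) has its prerequisites met → (C).
(A) is the only step now ready → (A).
Next only (B) has its prerequisites met → (B).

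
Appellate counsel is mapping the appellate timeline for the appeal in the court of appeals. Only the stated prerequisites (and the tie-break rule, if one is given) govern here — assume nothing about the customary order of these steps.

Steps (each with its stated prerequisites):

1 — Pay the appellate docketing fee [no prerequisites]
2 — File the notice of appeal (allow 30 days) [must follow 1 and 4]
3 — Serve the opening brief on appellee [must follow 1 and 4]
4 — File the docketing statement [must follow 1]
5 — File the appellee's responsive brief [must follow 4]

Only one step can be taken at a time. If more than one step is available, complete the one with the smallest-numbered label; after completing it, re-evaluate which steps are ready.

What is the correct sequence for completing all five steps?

1, 4, 2, 3, 5

1 is the only step with nothing outstanding, so it goes first.
4 needed 1, now all done → 4.
2, 3 and 5 are all available; 2 has the earlier label → 2.
Now 3 and 5 have their prerequisites met. 3 has the earlier label, so 3 next.
5 needed 4, now all done → 5.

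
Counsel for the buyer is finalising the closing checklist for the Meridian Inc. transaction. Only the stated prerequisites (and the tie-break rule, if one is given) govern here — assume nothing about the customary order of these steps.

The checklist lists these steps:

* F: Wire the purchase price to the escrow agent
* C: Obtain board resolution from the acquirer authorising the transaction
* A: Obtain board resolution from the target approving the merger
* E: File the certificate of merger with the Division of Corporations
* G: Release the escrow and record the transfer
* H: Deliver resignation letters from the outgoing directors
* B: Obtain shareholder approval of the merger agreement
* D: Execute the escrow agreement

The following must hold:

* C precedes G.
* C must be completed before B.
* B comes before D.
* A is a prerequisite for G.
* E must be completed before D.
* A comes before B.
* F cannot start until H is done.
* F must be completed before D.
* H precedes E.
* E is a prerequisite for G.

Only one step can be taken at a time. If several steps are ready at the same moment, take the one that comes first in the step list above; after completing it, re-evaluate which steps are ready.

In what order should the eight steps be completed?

C → A → H → F → E → G → B → D

C, A and H have no prerequisites; C is listed earlier, so C is first.
A and H are both available; A is listed earlier → A.
B now also ready, so the ready set is {H, B}; H is listed earlier → H.
Now F, E and B have their prerequisites met. F is listed earlier, so F next.
Now E and B have their prerequisites met. E is listed earlier, so E next.
G now also ready, so the ready set is {G, B}; G is listed earlier → G.
Next only B has its prerequisites met → B.
D needed F, E and B, now all done → D.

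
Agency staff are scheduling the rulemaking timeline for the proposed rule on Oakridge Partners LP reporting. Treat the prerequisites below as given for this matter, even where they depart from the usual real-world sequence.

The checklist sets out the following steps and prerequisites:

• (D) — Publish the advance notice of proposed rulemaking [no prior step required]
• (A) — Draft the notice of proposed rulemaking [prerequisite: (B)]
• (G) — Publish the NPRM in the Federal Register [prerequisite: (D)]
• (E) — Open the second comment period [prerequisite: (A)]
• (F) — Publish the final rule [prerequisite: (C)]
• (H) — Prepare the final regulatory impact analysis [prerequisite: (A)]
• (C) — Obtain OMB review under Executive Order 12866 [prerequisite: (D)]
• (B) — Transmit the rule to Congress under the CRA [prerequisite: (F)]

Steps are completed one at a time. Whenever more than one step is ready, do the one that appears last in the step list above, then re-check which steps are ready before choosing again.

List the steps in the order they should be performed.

(D), (C), (F), (B), (G), (A), (H), (E)

(D) is the only step with nothing outstanding, so it goes first.
Now (C) and (G) have their prerequisites met. (C) is listed later, so (C) next.
(F) now also ready, so the ready set is {(F), (G)}; (F) is listed later → (F).
Now (B) and (G) have their prerequisites met. (B) is listed later, so (B) next.
Now (G) and (A) have their prerequisites met. (G) is listed later, so (G) next.
(A) needed (B), now all done → (A).
(H) and (E) are both available; (H) is listed later → (H).
Next only (E) has its prerequisites met → (E).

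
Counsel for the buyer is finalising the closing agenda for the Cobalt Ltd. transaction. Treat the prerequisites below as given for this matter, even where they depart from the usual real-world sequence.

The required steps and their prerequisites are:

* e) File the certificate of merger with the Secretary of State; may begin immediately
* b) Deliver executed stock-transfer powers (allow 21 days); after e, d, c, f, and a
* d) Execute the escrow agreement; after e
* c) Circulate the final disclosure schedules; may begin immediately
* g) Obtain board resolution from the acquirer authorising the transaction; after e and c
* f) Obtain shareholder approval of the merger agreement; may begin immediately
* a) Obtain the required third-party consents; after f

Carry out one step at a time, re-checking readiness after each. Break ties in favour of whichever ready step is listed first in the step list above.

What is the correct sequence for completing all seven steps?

e d c g f a b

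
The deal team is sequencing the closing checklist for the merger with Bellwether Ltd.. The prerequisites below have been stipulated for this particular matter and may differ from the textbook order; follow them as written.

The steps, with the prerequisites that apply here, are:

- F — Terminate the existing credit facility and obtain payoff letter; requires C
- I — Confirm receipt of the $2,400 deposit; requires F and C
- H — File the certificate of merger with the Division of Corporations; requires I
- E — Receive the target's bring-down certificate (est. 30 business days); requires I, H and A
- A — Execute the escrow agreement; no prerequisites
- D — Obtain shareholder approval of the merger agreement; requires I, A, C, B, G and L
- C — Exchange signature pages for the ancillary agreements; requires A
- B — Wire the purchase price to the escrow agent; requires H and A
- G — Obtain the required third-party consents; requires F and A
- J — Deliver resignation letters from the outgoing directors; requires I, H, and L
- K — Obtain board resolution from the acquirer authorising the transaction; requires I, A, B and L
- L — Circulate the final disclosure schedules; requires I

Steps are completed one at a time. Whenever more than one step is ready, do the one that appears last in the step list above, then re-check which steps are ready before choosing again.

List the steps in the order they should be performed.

A → C → F → G → I → L → H → J → B → K → D → E

A is the only step with nothing outstanding, so it goes first.
C needed A, now all done → C.
F needed C, now all done → F.
G and I are both available; G is listed later → G.
I needed C and F, now all done → I.
Now L and H have their prerequisites met. L is listed later, so L next.
H needed I, now all done → H.
Ready: J, B and E. J is listed later → J.
Now B and E have their prerequisites met. B is listed later, so B next.
K and D now also ready, so the ready set is {K, D, E}; K is listed later → K.
Now D and E have their prerequisites met. D is listed later, so D next.
E needed A, H and I, now all done → E.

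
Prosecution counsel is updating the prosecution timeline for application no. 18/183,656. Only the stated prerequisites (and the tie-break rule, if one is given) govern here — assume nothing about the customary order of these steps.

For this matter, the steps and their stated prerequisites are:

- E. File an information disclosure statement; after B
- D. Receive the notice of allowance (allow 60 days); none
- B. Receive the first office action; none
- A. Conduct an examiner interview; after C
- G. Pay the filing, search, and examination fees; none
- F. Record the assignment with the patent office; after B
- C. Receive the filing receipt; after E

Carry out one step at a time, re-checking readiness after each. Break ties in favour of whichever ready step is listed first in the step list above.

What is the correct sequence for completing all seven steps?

D B E G F C A

Nothing is required for D, B and G. D is listed earlier → D first.
B and G are both available; B is listed earlier → B.
Ready: E, G and F. E is listed earlier → E.
C now also ready, so the ready set is {G, F, C}; G is listed earlier → G.
Ready: F and C. F is listed earlier → F.
C needed E, now all done → C.
Next only A has its prerequisites met → A.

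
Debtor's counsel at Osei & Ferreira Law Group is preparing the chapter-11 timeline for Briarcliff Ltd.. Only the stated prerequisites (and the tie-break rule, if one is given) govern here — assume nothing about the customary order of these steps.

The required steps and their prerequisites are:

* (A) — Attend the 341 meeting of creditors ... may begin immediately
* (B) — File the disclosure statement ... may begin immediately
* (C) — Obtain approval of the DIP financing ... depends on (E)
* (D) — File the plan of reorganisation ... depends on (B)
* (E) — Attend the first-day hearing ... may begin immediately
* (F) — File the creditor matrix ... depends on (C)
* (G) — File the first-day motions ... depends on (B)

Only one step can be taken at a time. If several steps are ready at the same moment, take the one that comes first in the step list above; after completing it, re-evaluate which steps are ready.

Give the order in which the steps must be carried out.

Nothing is required for (A), (B) and (E). (A) is listed earlier → (A) first.
(B) and (E) are both available; (B) is listed earlier → (B).
(D) and (G) now also ready, so the ready set is {(D), (E), (G)}; (D) is listed earlier → (D).
Ready: (E) and (G). (E) is listed earlier → (E).
Ready: (C) and (G). (C) is listed earlier → (C).
(F) now also ready, so the ready set is {(F), (G)}; (F) is listed earlier → (F).
(G) needed (B), now all done → (G).

(A), (B), (D), (E), (C), (F), (G)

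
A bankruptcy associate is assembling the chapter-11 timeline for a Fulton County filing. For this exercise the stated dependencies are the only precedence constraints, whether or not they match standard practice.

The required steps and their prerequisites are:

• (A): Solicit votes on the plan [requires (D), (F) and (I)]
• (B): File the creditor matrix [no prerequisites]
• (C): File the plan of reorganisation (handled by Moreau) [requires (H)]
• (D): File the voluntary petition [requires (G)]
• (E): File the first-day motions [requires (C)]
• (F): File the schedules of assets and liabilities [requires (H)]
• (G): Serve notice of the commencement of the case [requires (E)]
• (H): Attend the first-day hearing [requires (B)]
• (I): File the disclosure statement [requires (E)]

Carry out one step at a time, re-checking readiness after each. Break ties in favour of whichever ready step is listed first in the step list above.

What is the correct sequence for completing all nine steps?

(B), (H), (C), (E), (F), (G), (D), (I), (A)

(B) is the only step with nothing outstanding, so it goes first.
That leaves (H) as the only ready step → (H).
Ready: (C) and (F). (C) is listed earlier → (C).
(E) now also ready, so the ready set is {(E), (F)}; (E) is listed earlier → (E).
Ready: (F), (G) and (I). (F) is listed earlier → (F).
(G) and (I) are both available; (G) is listed earlier → (G).
(D) now also ready, so the ready set is {(D), (I)}; (D) is listed earlier → (D).
(I) is the only step now ready → (I).
(A) needed (D), (F) and (I), now all done → (A).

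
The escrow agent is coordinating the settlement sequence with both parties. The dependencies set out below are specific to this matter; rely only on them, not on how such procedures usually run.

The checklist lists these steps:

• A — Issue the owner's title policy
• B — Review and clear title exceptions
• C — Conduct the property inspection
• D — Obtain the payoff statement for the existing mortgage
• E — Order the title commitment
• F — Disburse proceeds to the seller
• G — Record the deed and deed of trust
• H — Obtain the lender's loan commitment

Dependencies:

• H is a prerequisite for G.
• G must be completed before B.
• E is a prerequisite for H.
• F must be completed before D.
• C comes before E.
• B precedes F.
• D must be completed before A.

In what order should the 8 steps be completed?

C E H G B F D A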